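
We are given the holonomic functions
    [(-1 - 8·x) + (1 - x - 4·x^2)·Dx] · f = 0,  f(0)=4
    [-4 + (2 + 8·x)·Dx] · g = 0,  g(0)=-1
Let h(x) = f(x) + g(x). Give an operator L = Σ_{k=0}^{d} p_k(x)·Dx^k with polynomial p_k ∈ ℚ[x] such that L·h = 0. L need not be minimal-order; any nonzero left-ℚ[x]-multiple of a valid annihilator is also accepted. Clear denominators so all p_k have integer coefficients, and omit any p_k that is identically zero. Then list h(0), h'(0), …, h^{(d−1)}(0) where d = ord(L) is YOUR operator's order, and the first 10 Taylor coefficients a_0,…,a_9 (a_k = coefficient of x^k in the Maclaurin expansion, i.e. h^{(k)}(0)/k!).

L = (-24 - 156·x - 336·x^2 - 640·x^3) + (14 + 96·x + 420·x^2 + 1184·x^3 + 1600·x^4)·Dx + (1 - 11·x - 90·x^2 - 24·x^3 + 544·x^4 + 640·x^5)·Dx^2  (order 2).
h: a_k = 3, 2, 22, 32, 126, 232, 808, 1500, 5518, 8856, …
ICs: h(0) = 3, h′(0) = 2.

f: a_k = 4, 4, 20, 36, 116, 260, 724, 1764, 4660, 11716, …
g: a_k = -1, -2, 2, -4, 10, -28, 84, -264, 858, -2860, …
Sum ⇒ L₀ = lclm(L_f,L_g) in ℚ(x)⟨Dx⟩.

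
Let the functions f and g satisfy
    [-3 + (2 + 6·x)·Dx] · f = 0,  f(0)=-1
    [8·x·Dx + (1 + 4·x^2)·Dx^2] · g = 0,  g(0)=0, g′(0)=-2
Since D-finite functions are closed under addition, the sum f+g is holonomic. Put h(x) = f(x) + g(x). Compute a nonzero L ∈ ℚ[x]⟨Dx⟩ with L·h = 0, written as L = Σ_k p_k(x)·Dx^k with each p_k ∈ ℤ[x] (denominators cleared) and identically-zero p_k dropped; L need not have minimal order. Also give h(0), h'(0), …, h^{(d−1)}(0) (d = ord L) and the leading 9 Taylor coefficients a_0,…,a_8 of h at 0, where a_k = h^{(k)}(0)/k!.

f: a_k = -1, -3/2, 9/8, -27/16, 405/128, -1701/256, 15309/1024, -72171/2048, 2814669/32768, …
g: a_k = 0, -2, 0, 8/3, 0, -32/5, 0, 128/7, 0, …
h₀=f+g: left-lcm gives L₀, ord ≤ 3.
L = (-48 - 360·x + 576·x^2 + 864·x^3)·Dx + (-59 - 192·x - 120·x^2 + 2304·x^3 + 3024·x^4)·Dx^2 + (-6 + 14·x + 144·x^2 + 272·x^3 + 672·x^4 + 864·x^5)·Dx^3  (order 3).
h: a_k = -1, -7/2, 9/8, 47/48, 405/128, -16697/1280, 15309/1024, -243053/14336, 2814669/32768, …
ICs: h(0) = -1, h′(0) = -7/2, h′′(0) = 9/4.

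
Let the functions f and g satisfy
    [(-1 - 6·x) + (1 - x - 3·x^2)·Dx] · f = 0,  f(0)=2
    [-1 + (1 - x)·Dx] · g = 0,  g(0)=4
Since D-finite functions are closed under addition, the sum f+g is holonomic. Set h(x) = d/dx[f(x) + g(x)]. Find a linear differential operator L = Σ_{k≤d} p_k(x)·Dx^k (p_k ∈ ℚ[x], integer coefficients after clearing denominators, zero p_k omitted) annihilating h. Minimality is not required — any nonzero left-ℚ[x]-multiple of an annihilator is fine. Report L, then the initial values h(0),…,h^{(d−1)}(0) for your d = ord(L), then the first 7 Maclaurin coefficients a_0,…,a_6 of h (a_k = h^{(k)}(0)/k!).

L = (-6 - 72·x - 216·x^3 + 54·x^4) + (6 + 30·x - 18·x^2 + 72·x^3 - 207·x^4 + 54·x^5)·Dx + (-1 + 2·x - 7·x^2 + 18·x^3 + 12·x^4 - 33·x^5 + 9·x^6)·Dx^2  (order 2).
h: a_k = 6, 24, 54, 168, 420, 1188, 3066, …
ICs: h(0) = 6, h′(0) = 24.

f: a_k = 2, 2, 8, 14, 38, 80, 194, …
g: a_k = 4, 4, 4, 4, 4, 4, 4, …
h₀=f+g: left-lcm gives L₀, ord ≤ 2.
h=h₀': d/dx-closure on L₀ ⇒ L.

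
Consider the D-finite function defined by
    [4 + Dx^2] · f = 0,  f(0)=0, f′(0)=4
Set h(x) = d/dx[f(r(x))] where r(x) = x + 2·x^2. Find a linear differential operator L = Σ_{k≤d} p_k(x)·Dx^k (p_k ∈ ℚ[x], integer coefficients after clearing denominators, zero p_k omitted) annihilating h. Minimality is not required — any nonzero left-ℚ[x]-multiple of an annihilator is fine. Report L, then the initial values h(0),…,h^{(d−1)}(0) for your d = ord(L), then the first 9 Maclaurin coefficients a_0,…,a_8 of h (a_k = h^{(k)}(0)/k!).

f: a_k = 0, 4, 0, -8/3, 0, 8/15, 0, -16/315, 0, …
f∘r: x↦r, Dx↦Dx/r' in L_f ⇒ L₀.
h₀' ⇒ L via d/dx closure of L₀.
L = (52 + 64·x + 384·x^2 + 1024·x^3 + 1024·x^4) + (-12 - 48·x)·Dx + (1 + 8·x + 16·x^2)·Dx^2  (order 2).
h: a_k = 4, 16, -8, -64, -472/3, -96, 6704/45, 15104/45, 108872/315, …
ICs: h(0) = 4, h′(0) = 16.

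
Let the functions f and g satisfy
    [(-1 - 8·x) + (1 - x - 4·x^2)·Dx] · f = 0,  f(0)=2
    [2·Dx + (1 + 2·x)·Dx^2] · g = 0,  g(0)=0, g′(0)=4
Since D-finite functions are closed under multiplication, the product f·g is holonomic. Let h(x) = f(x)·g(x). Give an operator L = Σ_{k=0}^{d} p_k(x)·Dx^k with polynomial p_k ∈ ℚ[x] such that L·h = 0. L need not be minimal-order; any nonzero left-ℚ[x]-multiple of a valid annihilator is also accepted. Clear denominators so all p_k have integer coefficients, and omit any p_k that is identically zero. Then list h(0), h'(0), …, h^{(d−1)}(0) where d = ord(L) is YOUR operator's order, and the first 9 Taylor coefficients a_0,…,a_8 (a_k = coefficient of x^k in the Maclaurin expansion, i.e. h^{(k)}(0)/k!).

L = (10 + 32·x) + (22·x + 40·x^2)·Dx + (-1 - x + 6·x^2 + 8·x^3)·Dx^2  (order 2).
h: a_k = 0, 8, 0, 128/3, 80/3, 3344/15, 4304/15, 26288/21, 79504/35, …
ICs: h(0) = 0, h′(0) = 8.

f: a_k = 2, 2, 10, 18, 58, 130, 362, 882, 2330, …
g: a_k = 0, 4, -4, 16/3, -8, 64/5, -64/3, 256/7, -64, …
h₀=f·g: eliminate ⇒ L₀, order ≤ 1·2.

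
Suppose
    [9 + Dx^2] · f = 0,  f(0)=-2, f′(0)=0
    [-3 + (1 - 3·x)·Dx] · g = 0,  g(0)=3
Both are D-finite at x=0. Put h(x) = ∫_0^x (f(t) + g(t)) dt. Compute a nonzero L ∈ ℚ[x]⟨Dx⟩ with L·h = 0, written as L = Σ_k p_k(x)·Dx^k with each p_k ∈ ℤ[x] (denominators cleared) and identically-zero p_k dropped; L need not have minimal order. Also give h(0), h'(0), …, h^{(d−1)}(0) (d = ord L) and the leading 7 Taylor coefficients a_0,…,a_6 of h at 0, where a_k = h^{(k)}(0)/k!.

f: a_k = -2, 0, 9, 0, -27/4, 0, 81/40, …
g: a_k = 3, 9, 27, 81, 243, 729, 2187, …
f+g: L₀ = lclm(L_f,L_g), ord ≤ 2+1.
h=∫h₀ ⇒ L = L₀·Dx.
L = (-63 + 54·x - 81·x^2)·Dx + (9 - 45·x + 81·x^2 - 81·x^3)·Dx^2 + (-7 + 6·x - 9·x^2)·Dx^3 + (1 - 5·x + 9·x^2 - 9·x^3)·Dx^4  (order 4).
h: a_k = 0, 1, 9/2, 12, 81/4, 189/4, 243/2, …
ICs: h(0) = 0, h′(0) = 1, h′′(0) = 9, h′′′(0) = 72.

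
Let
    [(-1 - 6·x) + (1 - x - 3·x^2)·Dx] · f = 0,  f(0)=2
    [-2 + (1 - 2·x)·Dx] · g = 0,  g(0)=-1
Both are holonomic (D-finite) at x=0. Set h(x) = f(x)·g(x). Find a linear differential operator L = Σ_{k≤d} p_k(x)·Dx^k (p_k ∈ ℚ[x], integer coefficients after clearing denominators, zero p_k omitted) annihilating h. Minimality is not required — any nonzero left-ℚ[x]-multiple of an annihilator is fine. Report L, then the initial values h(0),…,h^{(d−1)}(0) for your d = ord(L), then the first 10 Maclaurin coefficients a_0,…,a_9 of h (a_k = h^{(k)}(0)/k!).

L = (-3 - 2·x + 18·x^2) + (1 - 3·x - x^2 + 6·x^3)·Dx  (order 1).
h: a_k = -2, -6, -20, -54, -146, -372, -938, -2310, -5636, -13590, …
ICs: h(0) = -2.

f: a_k = 2, 2, 8, 14, 38, 80, 194, 434, 1016, 2318, …
g: a_k = -1, -2, -4, -8, -16, -32, -64, -128, -256, -512, …
L₀ := L_f ⊗_s L_g (sym. prod.), ord ≤ 1.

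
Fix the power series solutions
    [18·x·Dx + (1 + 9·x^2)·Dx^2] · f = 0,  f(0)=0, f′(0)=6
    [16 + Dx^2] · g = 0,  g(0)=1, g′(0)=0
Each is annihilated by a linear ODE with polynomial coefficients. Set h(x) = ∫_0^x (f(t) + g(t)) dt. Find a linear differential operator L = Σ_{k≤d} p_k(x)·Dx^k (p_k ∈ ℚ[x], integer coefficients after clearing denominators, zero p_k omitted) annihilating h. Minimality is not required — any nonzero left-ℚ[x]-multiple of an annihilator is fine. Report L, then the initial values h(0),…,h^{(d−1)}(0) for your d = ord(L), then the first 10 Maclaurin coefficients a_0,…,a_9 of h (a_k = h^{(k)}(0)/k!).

L = (-13248·x + 181440·x^3 + 186624·x^5)·Dx^2 + (-16 + 6048·x^2 + 66096·x^4 + 93312·x^6)·Dx^3 + (-828·x + 11340·x^3 + 11664·x^5)·Dx^4 + (-1 + 378·x^2 + 4131·x^4 + 5832·x^6)·Dx^5  (order 5).
h: a_k = 0, 1, 3, -8/3, -9/2, 32/15, 81/5, -256/315, -2187/28, 512/2835, …
ICs: h(0) = 0, h′(0) = 1, h′′(0) = 6, h′′′(0) = -16, h′′′′(0) = -108.

f: a_k = 0, 6, 0, -18, 0, 486/5, 0, -4374/7, 0, 4374, …
g: a_k = 1, 0, -8, 0, 32/3, 0, -256/45, 0, 512/315, 0, …
L₀ := lclm(L_f,L_g); ord L₀ ≤ 2+2.
h=∫₀ˣh₀: take L = L₀·Dx.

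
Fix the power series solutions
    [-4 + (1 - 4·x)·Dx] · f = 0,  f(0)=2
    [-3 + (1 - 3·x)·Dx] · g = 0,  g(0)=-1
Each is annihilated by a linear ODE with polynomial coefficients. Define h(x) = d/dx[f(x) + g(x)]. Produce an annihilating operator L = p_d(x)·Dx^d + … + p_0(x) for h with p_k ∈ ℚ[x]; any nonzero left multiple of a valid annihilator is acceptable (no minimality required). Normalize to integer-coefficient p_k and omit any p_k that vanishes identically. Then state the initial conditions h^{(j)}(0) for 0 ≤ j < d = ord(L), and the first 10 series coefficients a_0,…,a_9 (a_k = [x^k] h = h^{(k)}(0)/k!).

L = 72 + (-21 + 72·x)·Dx + (1 - 7·x + 12·x^2)·Dx^2  (order 2).
h: a_k = 5, 46, 303, 1724, 9025, 44778, 214067, 996088, 4541445, 20381030, …
ICs: h(0) = 5, h′(0) = 46.

f: a_k = 2, 8, 32, 128, 512, 2048, 8192, 32768, 131072, 524288, …
g: a_k = -1, -3, -9, -27, -81, -243, -729, -2187, -6561, -19683, …
f+g: L₀ = lclm(L_f,L_g), ord ≤ 1+1.
h=h₀': d/dx-closure on L₀ ⇒ L.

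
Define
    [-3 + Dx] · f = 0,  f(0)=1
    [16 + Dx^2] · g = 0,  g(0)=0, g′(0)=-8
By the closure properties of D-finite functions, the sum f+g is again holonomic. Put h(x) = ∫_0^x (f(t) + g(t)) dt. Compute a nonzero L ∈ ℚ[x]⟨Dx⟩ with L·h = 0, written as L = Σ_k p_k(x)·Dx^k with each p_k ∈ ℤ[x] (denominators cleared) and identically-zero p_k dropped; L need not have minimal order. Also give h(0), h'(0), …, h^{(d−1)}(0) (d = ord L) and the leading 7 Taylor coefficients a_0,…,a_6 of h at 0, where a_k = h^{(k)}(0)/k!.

f: a_k = 1, 3, 9/2, 9/2, 27/8, 81/40, 81/80, …
g: a_k = 0, -8, 0, 64/3, 0, -256/15, 0, …
Sum ⇒ L₀ = lclm(L_f,L_g) in ℚ(x)⟨Dx⟩.
h=∫h₀ ⇒ L = L₀·Dx.
L = -48·Dx + 16·Dx^2 - 3·Dx^3 + Dx^4  (order 4).
h: a_k = 0, 1, -5/2, 3/2, 155/24, 27/40, -361/144, …
ICs: h(0) = 0, h′(0) = 1, h′′(0) = -5, h′′′(0) = 9.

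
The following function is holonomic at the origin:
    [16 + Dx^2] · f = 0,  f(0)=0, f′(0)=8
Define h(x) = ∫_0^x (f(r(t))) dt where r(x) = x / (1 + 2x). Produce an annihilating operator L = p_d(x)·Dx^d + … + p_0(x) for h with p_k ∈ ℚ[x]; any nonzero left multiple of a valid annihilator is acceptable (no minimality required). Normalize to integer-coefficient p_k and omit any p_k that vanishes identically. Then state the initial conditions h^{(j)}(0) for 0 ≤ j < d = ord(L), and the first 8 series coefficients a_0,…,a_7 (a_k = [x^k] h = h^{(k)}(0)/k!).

L = 16·Dx + (4 + 24·x + 48·x^2 + 32·x^3)·Dx^2 + (1 + 8·x + 24·x^2 + 32·x^3 + 16·x^4)·Dx^3  (order 3).
h: a_k = 0, 0, 4, -16/3, 8/3, 64/5, -2752/45, 1280/7, …
ICs: h(0) = 0, h′(0) = 0, h′′(0) = 8.

f: a_k = 0, 8, 0, -64/3, 0, 256/15, 0, -2048/315, …
f∘r: x↦r, Dx↦Dx/r' in L_f ⇒ L₀.
Integrate: L := L₀·Dx.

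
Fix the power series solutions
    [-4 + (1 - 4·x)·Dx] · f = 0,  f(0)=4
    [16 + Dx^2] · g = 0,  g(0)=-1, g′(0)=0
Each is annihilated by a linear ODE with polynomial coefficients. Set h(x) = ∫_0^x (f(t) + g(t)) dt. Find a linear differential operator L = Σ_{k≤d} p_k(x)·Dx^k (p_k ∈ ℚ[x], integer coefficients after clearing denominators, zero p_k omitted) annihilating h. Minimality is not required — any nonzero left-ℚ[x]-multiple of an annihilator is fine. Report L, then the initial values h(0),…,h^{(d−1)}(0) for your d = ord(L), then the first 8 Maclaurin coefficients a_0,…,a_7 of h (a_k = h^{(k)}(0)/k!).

L = (448 - 512·x + 1024·x^2)·Dx + (-48 + 320·x - 768·x^2 + 1024·x^3)·Dx^2 + (28 - 32·x + 64·x^2)·Dx^3 + (-3 + 20·x - 48·x^2 + 64·x^3)·Dx^4  (order 4).
h: a_k = 0, 3, 8, 24, 64, 608/3, 2048/3, 737536/315, …
ICs: h(0) = 0, h′(0) = 3, h′′(0) = 16, h′′′(0) = 144.

f: a_k = 4, 16, 64, 256, 1024, 4096, 16384, 65536, …
g: a_k = -1, 0, 8, 0, -32/3, 0, 256/45, 0, …
L₀ := lclm(L_f,L_g); ord L₀ ≤ 1+2.
h=∫h₀ ⇒ L = L₀·Dx.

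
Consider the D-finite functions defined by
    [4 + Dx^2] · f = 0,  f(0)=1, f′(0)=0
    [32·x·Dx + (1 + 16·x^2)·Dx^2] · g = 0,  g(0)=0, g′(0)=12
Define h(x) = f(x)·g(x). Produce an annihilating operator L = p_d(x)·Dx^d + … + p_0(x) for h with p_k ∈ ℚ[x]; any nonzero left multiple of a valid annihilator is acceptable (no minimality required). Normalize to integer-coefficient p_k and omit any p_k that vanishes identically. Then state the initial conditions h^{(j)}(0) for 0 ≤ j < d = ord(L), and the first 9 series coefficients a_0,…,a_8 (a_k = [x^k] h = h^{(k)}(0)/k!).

L = (1360 + 60416·x^2 + 106496·x^4 + 262144·x^6 + 1048576·x^8) + (2304·x + 45056·x^3 + 196608·x^5 + 1048576·x^7)·Dx + (360 + 15872·x^2 + 36864·x^4 + 131072·x^6 + 524288·x^8)·Dx^2 + (576·x + 11264·x^3 + 49152·x^5 + 262144·x^7)·Dx^3 + (5 + 192·x^2 + 2560·x^4 + 16384·x^6 + 65536·x^8)·Dx^4  (order 4).
h: a_k = 0, 12, 0, -88, 0, 3752/5, 0, -870896/105, 0, …
ICs: h(0) = 0, h′(0) = 12, h′′(0) = 0, h′′′(0) = -528.

f: a_k = 1, 0, -2, 0, 2/3, 0, -4/45, 0, 2/315, …
g: a_k = 0, 12, 0, -64, 0, 3072/5, 0, -49152/7, 0, …
Product ⇒ symmetric product L₀, ord ≤ 4.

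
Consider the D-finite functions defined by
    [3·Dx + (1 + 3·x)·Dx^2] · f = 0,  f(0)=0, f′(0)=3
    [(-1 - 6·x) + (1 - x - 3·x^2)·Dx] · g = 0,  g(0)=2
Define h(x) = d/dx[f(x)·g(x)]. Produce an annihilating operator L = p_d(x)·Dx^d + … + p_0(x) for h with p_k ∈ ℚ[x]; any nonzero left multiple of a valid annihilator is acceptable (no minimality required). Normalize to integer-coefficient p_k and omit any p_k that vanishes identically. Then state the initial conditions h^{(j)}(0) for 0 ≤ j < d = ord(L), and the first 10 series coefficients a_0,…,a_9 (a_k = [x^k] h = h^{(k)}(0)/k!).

f: a_k = 0, 3, -9/2, 9, -81/4, 243/5, -243/2, 2187/7, -6561/8, 2187, …
g: a_k = 2, 2, 8, 14, 38, 80, 194, 434, 1016, 2318, …
h₀=f·g: eliminate ⇒ L₀, order ≤ 2·1.
h₀' ⇒ L via d/dx closure of L₀.
L = (34 + 162·x + 324·x^2) + (1 + 29·x + 180·x^2 + 252·x^3)·Dx + (-1 - 6·x - 2·x^2 + 33·x^3 + 36·x^4)·Dx^2  (order 2).
h: a_k = 6, -6, 99, -66, 1797/2, -3384/5, 73581/10, -259698/35, 8315973/140, -79923, …
ICs: h(0) = 6, h′(0) = -6.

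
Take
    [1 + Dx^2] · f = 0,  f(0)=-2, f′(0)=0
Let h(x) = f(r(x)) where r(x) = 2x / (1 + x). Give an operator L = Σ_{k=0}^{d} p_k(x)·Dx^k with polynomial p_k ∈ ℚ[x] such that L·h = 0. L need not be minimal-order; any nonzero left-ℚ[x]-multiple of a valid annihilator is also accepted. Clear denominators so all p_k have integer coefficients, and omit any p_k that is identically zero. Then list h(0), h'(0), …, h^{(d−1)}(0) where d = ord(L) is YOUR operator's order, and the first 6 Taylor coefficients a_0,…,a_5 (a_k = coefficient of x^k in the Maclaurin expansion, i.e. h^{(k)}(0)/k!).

L = 4 + (2 + 6·x + 6·x^2 + 2·x^3)·Dx + (1 + 4·x + 6·x^2 + 4·x^3 + x^4)·Dx^2  (order 2).
h: a_k = -2, 0, 4, -8, 32/3, -32/3, …
ICs: h(0) = -2, h′(0) = 0.

f: a_k = -2, 0, 1, 0, -1/12, 0, …
Substitute x→r, Dx→(1/r')Dx; clear ⇒ L₀.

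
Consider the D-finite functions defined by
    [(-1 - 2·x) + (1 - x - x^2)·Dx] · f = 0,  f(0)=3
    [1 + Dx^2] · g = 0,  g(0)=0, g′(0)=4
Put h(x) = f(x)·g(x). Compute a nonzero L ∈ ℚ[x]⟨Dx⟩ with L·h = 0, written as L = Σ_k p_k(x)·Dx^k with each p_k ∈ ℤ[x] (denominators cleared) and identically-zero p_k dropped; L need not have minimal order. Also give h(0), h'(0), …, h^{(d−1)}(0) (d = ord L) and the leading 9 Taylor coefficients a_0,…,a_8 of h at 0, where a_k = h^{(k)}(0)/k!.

f: a_k = 3, 3, 6, 9, 15, 24, 39, 63, 102, …
g: a_k = 0, 4, 0, -2/3, 0, 1/30, 0, -1/1260, 0, …
L₀ := L_f ⊗_s L_g (sym. prod.), ord ≤ 2.
L = (1 + x + x^2) + (2 + 4·x)·Dx + (-1 + x + x^2)·Dx^2  (order 2).
h: a_k = 0, 12, 12, 22, 34, 561/10, 901/10, 61403/420, 19849/84, …
ICs: h(0) = 0, h′(0) = 12.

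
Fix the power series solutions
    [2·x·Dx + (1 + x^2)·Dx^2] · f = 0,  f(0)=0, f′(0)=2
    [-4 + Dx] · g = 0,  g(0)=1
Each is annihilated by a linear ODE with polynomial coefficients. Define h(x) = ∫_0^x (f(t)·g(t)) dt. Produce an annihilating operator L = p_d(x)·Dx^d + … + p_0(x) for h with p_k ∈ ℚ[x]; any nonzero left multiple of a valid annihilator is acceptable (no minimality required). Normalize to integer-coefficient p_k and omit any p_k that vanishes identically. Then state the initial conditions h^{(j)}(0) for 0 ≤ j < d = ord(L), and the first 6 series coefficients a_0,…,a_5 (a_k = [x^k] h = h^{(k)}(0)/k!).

f: a_k = 0, 2, 0, -2/3, 0, 2/5, …
g: a_k = 1, 4, 8, 32/3, 32/3, 128/15, …
Sym-product of L_f,L_g gives L₀ (≤ ord 2).
∫: right-multiply L₀ by Dx.
L = (16 - 8·x + 16·x^2)·Dx + (-8 + 2·x - 8·x^2)·Dx^2 + (1 + x^2)·Dx^3  (order 3).
h: a_k = 0, 0, 1, 8/3, 23/6, 56/15, …
ICs: h(0) = 0, h′(0) = 0, h′′(0) = 2.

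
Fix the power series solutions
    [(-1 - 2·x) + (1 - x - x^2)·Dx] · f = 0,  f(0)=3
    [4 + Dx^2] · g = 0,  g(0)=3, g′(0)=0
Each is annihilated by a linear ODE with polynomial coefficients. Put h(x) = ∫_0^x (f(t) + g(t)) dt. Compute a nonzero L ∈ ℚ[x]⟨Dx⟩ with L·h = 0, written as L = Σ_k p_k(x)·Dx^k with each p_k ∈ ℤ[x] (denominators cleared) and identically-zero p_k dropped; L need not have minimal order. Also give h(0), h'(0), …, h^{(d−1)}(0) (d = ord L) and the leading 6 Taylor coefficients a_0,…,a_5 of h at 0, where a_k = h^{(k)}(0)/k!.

f: a_k = 3, 3, 6, 9, 15, 24, …
g: a_k = 3, 0, -6, 0, 2, 0, …
Sum ⇒ L₀ = lclm(L_f,L_g) in ℚ(x)⟨Dx⟩.
h=∫₀ˣh₀: take L = L₀·Dx.
L = (44 + 96·x + 32·x^2 + 48·x^3 + 40·x^4 + 16·x^5)·Dx + (-16 + 20·x + 8·x^2 - 16·x^3 + 12·x^4 + 24·x^5 + 8·x^6)·Dx^2 + (11 + 24·x + 8·x^2 + 12·x^3 + 10·x^4 + 4·x^5)·Dx^3 + (-4 + 5·x + 2·x^2 - 4·x^3 + 3·x^4 + 6·x^5 + 2·x^6)·Dx^4  (order 4).
h: a_k = 0, 6, 3/2, 0, 9/4, 17/5, …
ICs: h(0) = 0, h′(0) = 6, h′′(0) = 3, h′′′(0) = 0.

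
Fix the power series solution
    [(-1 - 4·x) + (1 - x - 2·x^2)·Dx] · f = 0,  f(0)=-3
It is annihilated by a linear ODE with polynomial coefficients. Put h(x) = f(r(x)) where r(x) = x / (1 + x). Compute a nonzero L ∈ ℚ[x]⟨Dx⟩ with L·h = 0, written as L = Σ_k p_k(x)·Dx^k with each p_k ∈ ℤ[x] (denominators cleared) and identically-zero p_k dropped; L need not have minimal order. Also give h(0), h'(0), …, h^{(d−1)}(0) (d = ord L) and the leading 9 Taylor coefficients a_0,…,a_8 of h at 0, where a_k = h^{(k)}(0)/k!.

L = (1 + 5·x) + (-1 - 2·x + x^2 + 2·x^3)·Dx  (order 1).
h: a_k = -3, -3, -6, 0, -12, 12, -36, 60, -132, …
ICs: h(0) = -3.

f: a_k = -3, -3, -9, -15, -33, -63, -129, -255, -513, …
h₀=f(r): pull back L_f along r ⇒ L₀.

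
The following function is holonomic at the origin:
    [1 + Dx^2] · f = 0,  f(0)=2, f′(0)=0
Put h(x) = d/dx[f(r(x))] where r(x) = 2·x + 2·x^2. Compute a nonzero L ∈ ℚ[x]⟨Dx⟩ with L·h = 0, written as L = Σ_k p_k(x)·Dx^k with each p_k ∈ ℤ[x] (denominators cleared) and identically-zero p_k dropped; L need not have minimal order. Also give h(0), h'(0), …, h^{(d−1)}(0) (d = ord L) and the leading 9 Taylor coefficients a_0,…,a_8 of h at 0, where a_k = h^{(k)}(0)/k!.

L = (16 + 32·x + 96·x^2 + 128·x^3 + 64·x^4) + (-6 - 12·x)·Dx + (1 + 4·x + 4·x^2)·Dx^2  (order 2).
h: a_k = 0, -8, -24, -32/3, 80/3, 704/15, 448/15, -3328/315, -1088/35, …
ICs: h(0) = 0, h′(0) = -8.

f: a_k = 2, 0, -1, 0, 1/12, 0, -1/360, 0, 1/20160, …
L₀ from L_f via x↦r, Dx↦r'^{-1}Dx.
Differentiate: ansatz ord ≤ ord L₀ ⇒ L.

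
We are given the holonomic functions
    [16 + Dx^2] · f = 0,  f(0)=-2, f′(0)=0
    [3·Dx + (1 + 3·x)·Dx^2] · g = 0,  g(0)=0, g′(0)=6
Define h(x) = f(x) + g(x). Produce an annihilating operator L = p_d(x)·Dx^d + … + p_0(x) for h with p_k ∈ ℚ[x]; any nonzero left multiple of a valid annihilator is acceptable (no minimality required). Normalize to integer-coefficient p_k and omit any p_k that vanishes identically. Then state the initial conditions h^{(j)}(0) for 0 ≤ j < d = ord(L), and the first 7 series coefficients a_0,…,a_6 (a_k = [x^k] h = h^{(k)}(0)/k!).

f: a_k = -2, 0, 16, 0, -64/3, 0, 512/45, …
g: a_k = 0, 6, -9, 18, -81/2, 486/5, -243, …
Weyl lclm of L_f,L_g ⇒ L₀ (ord ≤ 4).
L = (1680 + 2304·x + 3456·x^2)·Dx + (272 + 1584·x + 3456·x^2 + 3456·x^3)·Dx^2 + (105 + 144·x + 216·x^2)·Dx^3 + (17 + 99·x + 216·x^2 + 216·x^3)·Dx^4  (order 4).
h: a_k = -2, 6, 7, 18, -371/6, 486/5, -10423/45, …
ICs: h(0) = -2, h′(0) = 6, h′′(0) = 14, h′′′(0) = 108.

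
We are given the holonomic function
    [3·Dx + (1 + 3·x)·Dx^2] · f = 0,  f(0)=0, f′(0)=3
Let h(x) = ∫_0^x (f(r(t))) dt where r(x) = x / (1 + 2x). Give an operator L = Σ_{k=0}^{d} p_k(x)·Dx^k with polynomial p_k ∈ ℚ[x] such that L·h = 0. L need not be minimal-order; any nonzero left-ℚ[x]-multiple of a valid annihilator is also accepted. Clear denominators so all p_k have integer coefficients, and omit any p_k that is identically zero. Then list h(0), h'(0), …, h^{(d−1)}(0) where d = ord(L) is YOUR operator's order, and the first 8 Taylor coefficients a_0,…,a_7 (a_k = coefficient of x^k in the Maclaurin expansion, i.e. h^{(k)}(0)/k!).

L = (7 + 20·x)·Dx^2 + (1 + 7·x + 10·x^2)·Dx^3  (order 3).
h: a_k = 0, 0, 3/2, -7/2, 39/4, -609/20, 1031/10, -741/2, …
ICs: h(0) = 0, h′(0) = 0, h′′(0) = 3.

f: a_k = 0, 3, -9/2, 9, -81/4, 243/5, -243/2, 2187/7, …
Change of var in L_f (x↦r) gives L₀.
∫: right-multiply L₀ by Dx.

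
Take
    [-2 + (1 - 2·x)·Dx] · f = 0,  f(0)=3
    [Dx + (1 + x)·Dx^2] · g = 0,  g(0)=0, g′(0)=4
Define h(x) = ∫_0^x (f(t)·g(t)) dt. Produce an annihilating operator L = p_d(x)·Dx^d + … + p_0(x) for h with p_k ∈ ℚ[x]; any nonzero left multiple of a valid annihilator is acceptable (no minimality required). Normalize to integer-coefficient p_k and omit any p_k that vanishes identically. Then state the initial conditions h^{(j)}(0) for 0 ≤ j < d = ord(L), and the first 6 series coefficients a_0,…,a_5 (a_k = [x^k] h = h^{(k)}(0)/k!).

f: a_k = 3, 6, 12, 24, 48, 96, …
g: a_k = 0, 4, -2, 4/3, -1, 4/5, …
Product ⇒ symmetric product L₀, ord ≤ 2.
∫: right-multiply L₀ by Dx.
L = 2·Dx + (3 + 6·x)·Dx^2 + (-1 + x + 2·x^2)·Dx^3  (order 3).
h: a_k = 0, 0, 6, 6, 10, 77/5, …
ICs: h(0) = 0, h′(0) = 0, h′′(0) = 12.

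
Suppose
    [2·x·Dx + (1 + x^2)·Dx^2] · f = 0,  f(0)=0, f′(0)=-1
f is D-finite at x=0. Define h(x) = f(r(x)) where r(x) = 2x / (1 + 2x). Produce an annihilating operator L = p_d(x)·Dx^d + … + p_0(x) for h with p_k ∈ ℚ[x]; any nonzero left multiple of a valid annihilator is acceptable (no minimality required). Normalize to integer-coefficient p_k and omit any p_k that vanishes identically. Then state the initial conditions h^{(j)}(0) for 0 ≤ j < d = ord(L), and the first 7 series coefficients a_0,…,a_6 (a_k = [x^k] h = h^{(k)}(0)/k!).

L = (4 + 16·x)·Dx + (1 + 4·x + 8·x^2)·Dx^2  (order 2).
h: a_k = 0, -2, 4, -16/3, 0, 128/5, -256/3, …
ICs: h(0) = 0, h′(0) = -2.

f: a_k = 0, -1, 0, 1/3, 0, -1/5, 0, …
f∘r: x↦r, Dx↦Dx/r' in L_f ⇒ L₀.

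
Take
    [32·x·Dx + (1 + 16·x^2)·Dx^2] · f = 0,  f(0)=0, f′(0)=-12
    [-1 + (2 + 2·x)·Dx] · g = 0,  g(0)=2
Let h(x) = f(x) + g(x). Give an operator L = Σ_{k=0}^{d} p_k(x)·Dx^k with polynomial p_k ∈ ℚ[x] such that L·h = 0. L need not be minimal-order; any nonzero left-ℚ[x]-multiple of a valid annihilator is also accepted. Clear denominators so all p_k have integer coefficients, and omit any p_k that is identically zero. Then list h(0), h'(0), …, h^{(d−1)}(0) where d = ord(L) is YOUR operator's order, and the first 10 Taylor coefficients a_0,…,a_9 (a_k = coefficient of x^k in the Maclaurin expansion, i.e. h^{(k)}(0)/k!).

f: a_k = 0, -12, 0, 64, 0, -3072/5, 0, 49152/7, 0, -262144/3, …
g: a_k = 2, 1, -1/4, 1/8, -5/64, 7/128, -21/512, 33/1024, -429/16384, 715/32768, …
L₀ := lclm(L_f,L_g); ord L₀ ≤ 2+1.
L = (-64 - 160·x + 3072·x^2 + 1536·x^3)·Dx + (-131 - 256·x + 5920·x^2 + 12288·x^3 + 5376·x^4)·Dx^2 + (-2 + 126·x + 192·x^2 + 2112·x^3 + 3584·x^4 + 1536·x^5)·Dx^3  (order 3).
h: a_k = 2, -11, -1/4, 513/8, -5/64, -393181/640, -21/512, 50331879/7168, -429/16384, -8589932447/98304, …
ICs: h(0) = 2, h′(0) = -11, h′′(0) = -1/2.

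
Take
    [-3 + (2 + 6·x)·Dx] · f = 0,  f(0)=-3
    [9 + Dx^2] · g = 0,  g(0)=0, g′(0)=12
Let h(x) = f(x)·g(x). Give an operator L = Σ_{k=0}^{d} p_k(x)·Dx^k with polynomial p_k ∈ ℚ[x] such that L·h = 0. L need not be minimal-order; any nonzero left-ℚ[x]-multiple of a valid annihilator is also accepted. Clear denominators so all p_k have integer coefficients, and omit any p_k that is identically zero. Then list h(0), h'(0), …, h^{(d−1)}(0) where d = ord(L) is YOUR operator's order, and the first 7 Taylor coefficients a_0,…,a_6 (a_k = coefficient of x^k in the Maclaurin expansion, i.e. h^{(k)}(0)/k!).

f: a_k = -3, -9/2, 27/8, -81/16, 1215/128, -5103/256, 45927/1024, …
g: a_k = 0, 12, 0, -18, 0, 81/10, 0, …
L₀ := L_f ⊗_s L_g (sym. prod.), ord ≤ 2.
L = (63 + 216·x + 324·x^2) + (-12 - 36·x)·Dx + (4 + 24·x + 36·x^2)·Dx^2  (order 2).
h: a_k = 0, -36, -54, 189/2, 81/4, 4617/160, -59049/320, …
ICs: h(0) = 0, h′(0) = -36.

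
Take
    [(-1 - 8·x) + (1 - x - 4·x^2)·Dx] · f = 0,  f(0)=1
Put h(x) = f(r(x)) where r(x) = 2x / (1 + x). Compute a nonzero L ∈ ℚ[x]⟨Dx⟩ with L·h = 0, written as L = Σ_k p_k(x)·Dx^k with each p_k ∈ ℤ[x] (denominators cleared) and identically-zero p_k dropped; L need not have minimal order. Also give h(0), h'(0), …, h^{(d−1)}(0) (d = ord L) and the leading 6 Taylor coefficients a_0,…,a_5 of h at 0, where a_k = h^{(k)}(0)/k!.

L = (2 + 34·x) + (-1 - x + 17·x^2 + 17·x^3)·Dx  (order 1).
h: a_k = 1, 2, 18, 34, 306, 578, …
ICs: h(0) = 1.

f: a_k = 1, 1, 5, 9, 29, 65, …
Substitute x→r, Dx→(1/r')Dx; clear ⇒ L₀.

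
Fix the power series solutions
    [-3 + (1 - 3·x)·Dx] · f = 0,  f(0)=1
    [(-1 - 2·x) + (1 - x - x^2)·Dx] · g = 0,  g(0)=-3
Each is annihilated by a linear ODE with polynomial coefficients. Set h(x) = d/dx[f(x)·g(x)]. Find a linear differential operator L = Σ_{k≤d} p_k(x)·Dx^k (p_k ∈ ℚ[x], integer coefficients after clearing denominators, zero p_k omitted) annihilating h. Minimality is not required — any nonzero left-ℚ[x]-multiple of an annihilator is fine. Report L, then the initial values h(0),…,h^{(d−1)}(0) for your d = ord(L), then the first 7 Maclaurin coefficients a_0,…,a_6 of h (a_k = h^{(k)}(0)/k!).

L = (28 - 66·x - 48·x^2 + 96·x^3 + 108·x^4) + (-4 + 20·x - 15·x^2 - 40·x^3 + 30·x^4 + 27·x^5)·Dx  (order 1).
h: a_k = -12, -84, -405, -1680, -6420, -23346, -82152, …
ICs: h(0) = -12.

f: a_k = 1, 3, 9, 27, 81, 243, 729, …
g: a_k = -3, -3, -6, -9, -15, -24, -39, …
L₀ := L_f ⊗_s L_g (sym. prod.), ord ≤ 1.
Differentiate: ansatz ord ≤ ord L₀ ⇒ L.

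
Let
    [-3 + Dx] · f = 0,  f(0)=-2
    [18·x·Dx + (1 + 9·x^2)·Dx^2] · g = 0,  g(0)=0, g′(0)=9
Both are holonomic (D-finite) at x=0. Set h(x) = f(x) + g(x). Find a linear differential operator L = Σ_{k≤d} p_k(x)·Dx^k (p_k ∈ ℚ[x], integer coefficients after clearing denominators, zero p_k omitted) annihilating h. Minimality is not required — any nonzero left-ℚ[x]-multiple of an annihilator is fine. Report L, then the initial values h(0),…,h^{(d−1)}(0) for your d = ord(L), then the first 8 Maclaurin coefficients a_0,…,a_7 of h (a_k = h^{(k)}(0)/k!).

L = (18 - 108·x - 162·x^2)·Dx + (-9 + 27·x + 27·x^2 - 81·x^3)·Dx^2 + (1 + 3·x + 9·x^2 + 27·x^3)·Dx^3  (order 3).
h: a_k = -2, 3, -9, -36, -27/4, 567/4, -81/40, -262683/280, …
ICs: h(0) = -2, h′(0) = 3, h′′(0) = -18.

f: a_k = -2, -6, -9, -9, -27/4, -81/20, -81/40, -243/280, …
g: a_k = 0, 9, 0, -27, 0, 729/5, 0, -6561/7, …
L₀ := lclm(L_f,L_g); ord L₀ ≤ 1+2.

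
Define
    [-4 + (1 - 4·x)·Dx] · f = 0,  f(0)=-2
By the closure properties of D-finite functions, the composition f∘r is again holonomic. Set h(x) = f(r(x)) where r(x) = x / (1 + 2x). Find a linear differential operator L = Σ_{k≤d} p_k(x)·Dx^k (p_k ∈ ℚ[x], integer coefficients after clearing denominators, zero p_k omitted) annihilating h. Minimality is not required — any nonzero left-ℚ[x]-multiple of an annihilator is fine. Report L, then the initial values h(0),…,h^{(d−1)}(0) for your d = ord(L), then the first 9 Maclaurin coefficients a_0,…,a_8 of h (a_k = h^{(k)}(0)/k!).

f: a_k = -2, -8, -32, -128, -512, -2048, -8192, -32768, -131072, …
h₀=f(r): pull back L_f along r ⇒ L₀.
L = 4 + (-1 + 4·x^2)·Dx  (order 1).
h: a_k = -2, -8, -16, -32, -64, -128, -256, -512, -1024, …
ICs: h(0) = -2.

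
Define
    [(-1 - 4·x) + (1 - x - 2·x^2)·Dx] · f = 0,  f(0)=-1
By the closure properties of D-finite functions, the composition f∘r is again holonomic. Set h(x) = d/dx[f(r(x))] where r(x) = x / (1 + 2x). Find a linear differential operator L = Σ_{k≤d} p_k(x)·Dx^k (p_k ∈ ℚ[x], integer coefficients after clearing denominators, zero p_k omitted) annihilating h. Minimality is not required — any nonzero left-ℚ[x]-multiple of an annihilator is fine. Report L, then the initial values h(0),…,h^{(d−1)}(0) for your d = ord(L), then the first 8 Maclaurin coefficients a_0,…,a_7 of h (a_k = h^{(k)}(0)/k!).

f: a_k = -1, -1, -3, -5, -11, -21, -43, -85, …
h₀=f(r): pull back L_f along r ⇒ L₀.
h₀' ⇒ L via d/dx closure of L₀.
L = 2 + (-1 - 11·x - 36·x^2 - 36·x^3)·Dx  (order 1).
h: a_k = -1, -2, 9, -36, 135, -486, 1701, -5832, …
ICs: h(0) = -1.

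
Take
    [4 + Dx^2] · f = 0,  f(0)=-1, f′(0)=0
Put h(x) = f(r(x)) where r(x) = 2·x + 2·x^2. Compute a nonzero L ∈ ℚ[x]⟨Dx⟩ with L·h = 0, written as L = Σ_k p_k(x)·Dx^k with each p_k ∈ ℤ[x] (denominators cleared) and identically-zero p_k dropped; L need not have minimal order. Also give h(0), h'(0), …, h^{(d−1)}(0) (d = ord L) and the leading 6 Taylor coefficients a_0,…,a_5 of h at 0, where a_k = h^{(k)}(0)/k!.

L = (16 + 96·x + 192·x^2 + 128·x^3) - 2·Dx + (1 + 2·x)·Dx^2  (order 2).
h: a_k = -1, 0, 8, 16, -8/3, -128/3, …
ICs: h(0) = -1, h′(0) = 0.

f: a_k = -1, 0, 2, 0, -2/3, 0, …
h₀=f(r): pull back L_f along r ⇒ L₀.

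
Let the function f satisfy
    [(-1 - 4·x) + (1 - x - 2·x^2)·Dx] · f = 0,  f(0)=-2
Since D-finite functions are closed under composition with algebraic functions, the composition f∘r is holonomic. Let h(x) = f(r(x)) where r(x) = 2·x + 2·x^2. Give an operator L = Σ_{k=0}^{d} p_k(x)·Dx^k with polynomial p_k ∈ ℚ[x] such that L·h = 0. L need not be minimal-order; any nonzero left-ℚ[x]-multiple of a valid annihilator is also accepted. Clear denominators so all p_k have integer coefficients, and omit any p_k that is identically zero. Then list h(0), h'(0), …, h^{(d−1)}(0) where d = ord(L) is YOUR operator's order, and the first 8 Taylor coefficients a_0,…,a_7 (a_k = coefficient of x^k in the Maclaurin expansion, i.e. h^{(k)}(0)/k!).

f: a_k = -2, -2, -6, -10, -22, -42, -86, -170, …
Change of var in L_f (x↦r) gives L₀.
L = (2 + 20·x + 48·x^2 + 32·x^3) + (-1 + 2·x + 10·x^2 + 16·x^3 + 8·x^4)·Dx  (order 1).
h: a_k = -2, -4, -28, -128, -616, -2992, -14416, -69632, …
ICs: h(0) = -2.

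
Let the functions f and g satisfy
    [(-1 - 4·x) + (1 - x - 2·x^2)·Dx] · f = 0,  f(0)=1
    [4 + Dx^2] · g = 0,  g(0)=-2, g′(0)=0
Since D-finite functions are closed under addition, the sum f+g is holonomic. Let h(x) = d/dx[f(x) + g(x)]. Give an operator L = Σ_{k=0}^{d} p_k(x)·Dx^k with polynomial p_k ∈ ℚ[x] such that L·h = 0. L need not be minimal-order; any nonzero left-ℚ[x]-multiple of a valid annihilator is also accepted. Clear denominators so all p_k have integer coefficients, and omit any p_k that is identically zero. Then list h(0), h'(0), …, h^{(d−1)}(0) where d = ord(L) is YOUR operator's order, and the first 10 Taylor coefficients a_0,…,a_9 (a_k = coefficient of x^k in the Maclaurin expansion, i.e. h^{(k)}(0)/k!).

f: a_k = 1, 1, 3, 5, 11, 21, 43, 85, 171, 341, …
g: a_k = -2, 0, 4, 0, -4/3, 0, 8/45, 0, -4/315, 0, …
Weyl lclm of L_f,L_g ⇒ L₀ (ord ≤ 3).
h=h₀': d/dx-closure on L₀ ⇒ L.
L = (576 + 2400·x + 5616·x^2 + 3360·x^3 + 3840·x^4 + 1152·x^5 + 768·x^6) + (-68 - 236·x + 240·x^2 + 488·x^3 + 560·x^4 + 672·x^5 + 448·x^6 + 256·x^7)·Dx + (144 + 600·x + 1404·x^2 + 840·x^3 + 960·x^4 + 288·x^5 + 192·x^6)·Dx^2 + (-17 - 59·x + 60·x^2 + 122·x^3 + 140·x^4 + 168·x^5 + 112·x^6 + 64·x^7)·Dx^3  (order 3).
h: a_k = 1, 14, 15, 116/3, 105, 3886/15, 595, 430888/315, 3069, 19363066/2835, …
ICs: h(0) = 1, h′(0) = 14, h′′(0) = 30.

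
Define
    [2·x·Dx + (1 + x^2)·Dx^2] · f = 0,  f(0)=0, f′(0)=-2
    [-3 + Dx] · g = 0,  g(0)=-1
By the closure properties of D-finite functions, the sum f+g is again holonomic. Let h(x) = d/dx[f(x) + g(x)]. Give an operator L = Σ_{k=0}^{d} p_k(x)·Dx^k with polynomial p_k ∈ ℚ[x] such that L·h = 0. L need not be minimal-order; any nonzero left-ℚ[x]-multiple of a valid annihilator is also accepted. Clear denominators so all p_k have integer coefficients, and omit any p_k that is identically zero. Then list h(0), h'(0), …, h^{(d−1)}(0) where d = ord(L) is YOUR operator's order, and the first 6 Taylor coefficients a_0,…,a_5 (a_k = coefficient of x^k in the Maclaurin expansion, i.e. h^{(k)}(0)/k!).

f: a_k = 0, -2, 0, 2/3, 0, -2/5, …
g: a_k = -1, -3, -9/2, -9/2, -27/8, -81/40, …
f+g: L₀ = lclm(L_f,L_g), ord ≤ 2+1.
Derive L from L₀ (diff closure).
L = (6 - 18·x - 18·x^2 - 18·x^3) + (-11 - 12·x^2 - 9·x^4)·Dx + (3 + 2·x + 6·x^2 + 2·x^3 + 3·x^4)·Dx^2  (order 2).
h: a_k = -5, -9, -23/2, -27/2, -97/8, -243/40, …
ICs: h(0) = -5, h′(0) = -9.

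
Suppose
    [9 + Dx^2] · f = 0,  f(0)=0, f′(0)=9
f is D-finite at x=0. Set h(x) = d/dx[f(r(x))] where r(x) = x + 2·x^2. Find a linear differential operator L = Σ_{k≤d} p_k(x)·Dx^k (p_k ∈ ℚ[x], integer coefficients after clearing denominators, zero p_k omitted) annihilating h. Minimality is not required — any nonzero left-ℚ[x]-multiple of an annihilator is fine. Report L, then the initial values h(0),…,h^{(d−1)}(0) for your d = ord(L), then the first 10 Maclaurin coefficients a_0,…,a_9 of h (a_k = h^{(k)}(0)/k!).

f: a_k = 0, 9, 0, -27/2, 0, 243/40, 0, -729/560, 0, 729/4480, …
L₀ from L_f via x↦r, Dx↦r'^{-1}Dx.
Derive L from L₀ (diff closure).
L = (57 + 144·x + 864·x^2 + 2304·x^3 + 2304·x^4) + (-12 - 48·x)·Dx + (1 + 8·x + 16·x^2)·Dx^2  (order 2).
h: a_k = 9, 36, -81/2, -324, -6237/8, -567/2, 135351/80, 18711/5, 15193089/4480, -374463/224, …
ICs: h(0) = 9, h′(0) = 36.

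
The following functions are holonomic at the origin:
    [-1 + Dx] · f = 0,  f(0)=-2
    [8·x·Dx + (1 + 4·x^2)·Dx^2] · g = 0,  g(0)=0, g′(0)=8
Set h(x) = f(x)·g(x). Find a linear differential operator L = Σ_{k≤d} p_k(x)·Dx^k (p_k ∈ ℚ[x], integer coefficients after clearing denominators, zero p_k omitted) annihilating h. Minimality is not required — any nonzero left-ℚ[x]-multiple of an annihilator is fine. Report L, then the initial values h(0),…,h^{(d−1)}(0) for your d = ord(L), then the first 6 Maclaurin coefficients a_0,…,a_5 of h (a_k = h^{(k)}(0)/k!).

f: a_k = -2, -2, -1, -1/3, -1/12, -1/60, …
g: a_k = 0, 8, 0, -32/3, 0, 128/5, …
L₀ := L_f ⊗_s L_g (sym. prod.), ord ≤ 2.
L = (1 - 8·x + 4·x^2) + (-2 + 8·x - 8·x^2)·Dx + (1 + 4·x^2)·Dx^2  (order 2).
h: a_k = 0, -16, -16, 40/3, 56/3, -206/5, …
ICs: h(0) = 0, h′(0) = -16.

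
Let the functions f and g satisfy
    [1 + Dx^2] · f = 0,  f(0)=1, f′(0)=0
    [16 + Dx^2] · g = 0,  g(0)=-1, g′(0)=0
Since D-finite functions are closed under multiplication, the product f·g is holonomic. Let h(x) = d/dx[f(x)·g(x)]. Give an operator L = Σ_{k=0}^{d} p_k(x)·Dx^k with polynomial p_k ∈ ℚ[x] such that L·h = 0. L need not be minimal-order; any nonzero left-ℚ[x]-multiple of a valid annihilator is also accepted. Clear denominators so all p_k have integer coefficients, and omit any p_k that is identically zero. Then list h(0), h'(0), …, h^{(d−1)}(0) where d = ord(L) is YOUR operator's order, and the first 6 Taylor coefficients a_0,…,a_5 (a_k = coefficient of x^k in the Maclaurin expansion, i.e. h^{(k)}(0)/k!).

f: a_k = 1, 0, -1/2, 0, 1/24, 0, …
g: a_k = -1, 0, 8, 0, -32/3, 0, …
h₀=f·g: eliminate ⇒ L₀, order ≤ 2·2.
Differentiate: ansatz ord ≤ ord L₀ ⇒ L.
L = 225 + 34·Dx^2 + Dx^4  (order 4).
h: a_k = 0, 17, 0, -353/6, 0, 8177/120, …
ICs: h(0) = 0, h′(0) = 17, h′′(0) = 0, h′′′(0) = -353.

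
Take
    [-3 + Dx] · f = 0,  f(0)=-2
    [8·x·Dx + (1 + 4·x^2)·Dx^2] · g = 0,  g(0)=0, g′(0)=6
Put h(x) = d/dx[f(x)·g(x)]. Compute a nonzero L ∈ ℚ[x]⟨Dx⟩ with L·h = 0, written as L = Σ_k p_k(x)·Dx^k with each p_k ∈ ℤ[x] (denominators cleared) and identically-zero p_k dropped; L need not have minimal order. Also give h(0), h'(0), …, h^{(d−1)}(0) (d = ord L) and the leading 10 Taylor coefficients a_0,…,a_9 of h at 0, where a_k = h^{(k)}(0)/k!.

f: a_k = -2, -6, -9, -9, -27/4, -81/20, -81/40, -243/280, -729/2240, -243/2240, …
g: a_k = 0, 6, 0, -8, 0, 96/5, 0, -384/7, 0, 512/3, …
Product ⇒ symmetric product L₀, ord ≤ 2.
Derive L from L₀ (diff closure).
L = (3 - 144·x + 504·x^2 - 576·x^3 + 432·x^4) + (-10 + 72·x - 240·x^2 + 288·x^3 - 288·x^4)·Dx + (3 - 8·x + 24·x^2 - 32·x^3 + 48·x^4)·Dx^2  (order 2).
h: a_k = -12, -72, -114, -24, -69/2, -405, -2973/20, 10278/7, 74649/224, -481403/80, …
ICs: h(0) = -12, h′(0) = -72.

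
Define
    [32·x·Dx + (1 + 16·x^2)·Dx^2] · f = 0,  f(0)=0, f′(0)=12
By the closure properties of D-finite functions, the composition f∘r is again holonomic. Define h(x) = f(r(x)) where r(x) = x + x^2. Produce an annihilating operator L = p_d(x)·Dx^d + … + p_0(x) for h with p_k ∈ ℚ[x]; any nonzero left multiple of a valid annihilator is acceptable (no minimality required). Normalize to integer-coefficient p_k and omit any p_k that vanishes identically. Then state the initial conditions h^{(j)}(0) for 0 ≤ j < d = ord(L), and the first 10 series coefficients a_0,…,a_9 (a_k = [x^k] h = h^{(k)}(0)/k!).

f: a_k = 0, 12, 0, -64, 0, 3072/5, 0, -49152/7, 0, 262144/3, …
Substitute x→r, Dx→(1/r')Dx; clear ⇒ L₀.
L = (-2 + 32·x + 128·x^2 + 192·x^3 + 96·x^4)·Dx + (1 + 2·x + 16·x^2 + 64·x^3 + 80·x^4 + 32·x^5)·Dx^2  (order 2).
h: a_k = 0, 12, 12, -64, -192, 2112/5, 3008, -6144/7, -43008, -171008/3, …
ICs: h(0) = 0, h′(0) = 12.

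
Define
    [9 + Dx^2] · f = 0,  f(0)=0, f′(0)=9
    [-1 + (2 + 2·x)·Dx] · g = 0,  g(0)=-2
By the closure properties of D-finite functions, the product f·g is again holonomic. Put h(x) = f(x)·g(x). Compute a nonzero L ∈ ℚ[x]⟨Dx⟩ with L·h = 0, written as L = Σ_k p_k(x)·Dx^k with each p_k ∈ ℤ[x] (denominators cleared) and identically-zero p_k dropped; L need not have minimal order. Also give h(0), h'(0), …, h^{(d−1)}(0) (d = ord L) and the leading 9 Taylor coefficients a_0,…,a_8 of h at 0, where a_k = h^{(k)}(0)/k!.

f: a_k = 0, 9, 0, -27/2, 0, 243/40, 0, -729/560, 0, …
g: a_k = -2, -1, 1/4, -1/8, 5/64, -7/128, 21/512, -33/1024, 429/16384, …
f·g: L₀ = L_f ⊗_s L_g, ord ≤ 2·1.
L = (39 + 72·x + 36·x^2) + (-4 - 4·x)·Dx + (4 + 8·x + 4·x^2)·Dx^2  (order 2).
h: a_k = 0, -18, -9, 117/4, 99/8, -4743/320, -3123/640, 61587/17920, 7101/7168, …
ICs: h(0) = 0, h′(0) = -18.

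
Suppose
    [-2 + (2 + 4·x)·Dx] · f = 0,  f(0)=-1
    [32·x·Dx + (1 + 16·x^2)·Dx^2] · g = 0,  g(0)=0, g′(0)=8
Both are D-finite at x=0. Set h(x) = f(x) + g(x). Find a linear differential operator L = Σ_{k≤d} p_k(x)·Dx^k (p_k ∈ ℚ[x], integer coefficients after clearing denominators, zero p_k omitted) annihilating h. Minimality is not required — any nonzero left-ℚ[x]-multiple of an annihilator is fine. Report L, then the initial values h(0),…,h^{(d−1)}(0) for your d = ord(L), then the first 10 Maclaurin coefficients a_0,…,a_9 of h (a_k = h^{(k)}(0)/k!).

f: a_k = -1, -1, 1/2, -1/2, 5/8, -7/8, 21/16, -33/16, 429/128, -715/128, …
g: a_k = 0, 8, 0, -128/3, 0, 2048/5, 0, -32768/7, 0, 524288/9, …
L₀ := lclm(L_f,L_g); ord L₀ ≤ 1+2.
L = (-32 - 160·x + 1536·x^2 + 1536·x^3)·Dx + (-35 - 128·x + 1312·x^2 + 6144·x^3 + 5376·x^4)·Dx^2 + (-1 + 30·x + 96·x^2 + 576·x^3 + 1792·x^4 + 1536·x^5)·Dx^3  (order 3).
h: a_k = -1, 7, 1/2, -259/6, 5/8, 16349/40, 21/16, -524519/112, 429/128, 67102429/1152, …
ICs: h(0) = -1, h′(0) = 7, h′′(0) = 1.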